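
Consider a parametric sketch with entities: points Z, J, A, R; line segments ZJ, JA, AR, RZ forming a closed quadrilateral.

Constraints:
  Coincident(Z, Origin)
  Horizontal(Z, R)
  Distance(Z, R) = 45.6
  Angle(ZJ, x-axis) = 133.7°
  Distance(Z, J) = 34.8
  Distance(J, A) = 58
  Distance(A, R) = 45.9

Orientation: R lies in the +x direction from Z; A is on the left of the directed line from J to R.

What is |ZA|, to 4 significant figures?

53.41

Checks: ZJ at 133.7° ✓; |JA| = 58.00 ✓; |AR| = 45.90 ✓.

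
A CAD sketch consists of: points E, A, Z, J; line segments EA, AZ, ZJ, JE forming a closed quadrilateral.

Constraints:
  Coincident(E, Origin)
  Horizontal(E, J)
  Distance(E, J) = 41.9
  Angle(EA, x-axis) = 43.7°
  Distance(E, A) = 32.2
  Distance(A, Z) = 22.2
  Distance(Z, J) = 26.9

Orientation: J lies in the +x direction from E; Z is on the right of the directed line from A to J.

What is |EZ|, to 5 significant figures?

15.137

E is at the origin; EJ is horizontal with |EJ| = 41.9 and J in +x, so J = (41.9, 0). EA runs at 43.7° with |EA| = 32.2, so A = (23.280, 22.246). Z is determined by |AZ| = 22.2 and |ZJ| = 26.9 together: it lies at the intersection of circle(A, 22.2) and circle(J, 26.9). With |AJ| = 29.011, the foot of the radical line on AJ is 10.528 from A and the perpendicular offset is √(22.2² − 10.528²) = 19.545. Taking the right-of-AJ solution: Z = (15.049, 1.6284).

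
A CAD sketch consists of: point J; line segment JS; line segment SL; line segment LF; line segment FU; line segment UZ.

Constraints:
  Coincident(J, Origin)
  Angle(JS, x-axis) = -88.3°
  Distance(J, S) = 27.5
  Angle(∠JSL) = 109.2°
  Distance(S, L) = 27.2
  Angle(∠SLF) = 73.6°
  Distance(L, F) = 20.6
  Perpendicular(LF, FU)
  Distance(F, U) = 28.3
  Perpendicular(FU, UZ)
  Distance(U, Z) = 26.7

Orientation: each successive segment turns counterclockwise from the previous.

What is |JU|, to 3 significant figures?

14.6

∠SLF = 73.6° gives LF at 88.9° from the x-axis; with |LF| = 20.6, F = (27.2, -15.1). The perpendicularity gives FU at right angles to LF, so FU runs at 179°; with |FU| = 28.3, U = (-1.14, -14.5). Then |JU| = |U − J| = 14.6.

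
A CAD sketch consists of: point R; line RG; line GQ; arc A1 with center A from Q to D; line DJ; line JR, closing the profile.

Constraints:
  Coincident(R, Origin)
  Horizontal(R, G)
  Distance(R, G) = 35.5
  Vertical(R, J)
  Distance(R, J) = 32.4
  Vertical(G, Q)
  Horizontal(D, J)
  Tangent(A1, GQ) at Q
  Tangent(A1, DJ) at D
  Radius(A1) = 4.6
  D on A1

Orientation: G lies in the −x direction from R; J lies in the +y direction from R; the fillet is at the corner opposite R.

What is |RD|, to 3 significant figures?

44.8

R is at the origin; R and G share the same y with |RG| = 35.5 and G on the −x side, so G = (-35.5, 0.00). RJ is vertical with |RJ| = 32.4 and J on the +y side, so J = (0.00, 32.4). The virtual corner opposite R is at (-35.5, 32.4). The tangent condition forces AQ to be normal to GQ and the tangent condition forces AD to be normal to DJ, with radius 4.6, so the center A sits 4.6 in from both sides at A = (-30.9, 27.8). That places the tangent points at Q = (-35.5, 27.8) on GQ and D = (-30.9, 32.4) on DJ. Then |RD| = |D − R| = 44.8.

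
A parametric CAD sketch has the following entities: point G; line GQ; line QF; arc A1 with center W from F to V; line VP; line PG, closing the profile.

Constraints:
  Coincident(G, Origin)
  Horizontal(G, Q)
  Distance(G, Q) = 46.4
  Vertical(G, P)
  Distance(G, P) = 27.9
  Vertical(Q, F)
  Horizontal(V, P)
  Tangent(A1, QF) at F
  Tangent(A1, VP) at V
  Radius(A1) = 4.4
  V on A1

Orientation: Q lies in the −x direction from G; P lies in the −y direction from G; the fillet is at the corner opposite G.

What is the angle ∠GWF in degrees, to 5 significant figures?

150.77°

The virtual corner opposite G is at (-46.400, -27.900). Since A1 is tangent to QF there, WF ⟂ QF and the tangent condition forces WV to be normal to VP, with radius 4.4, so the center W sits 4.4 in from both sides at W = (-42.000, -23.500). That places the tangent points at F = (-46.400, -23.500) on QF and V = (-42.000, -27.900) on VP. Then cos ∠GWF = WG·WF / (|WG||WF|), giving 150.77°.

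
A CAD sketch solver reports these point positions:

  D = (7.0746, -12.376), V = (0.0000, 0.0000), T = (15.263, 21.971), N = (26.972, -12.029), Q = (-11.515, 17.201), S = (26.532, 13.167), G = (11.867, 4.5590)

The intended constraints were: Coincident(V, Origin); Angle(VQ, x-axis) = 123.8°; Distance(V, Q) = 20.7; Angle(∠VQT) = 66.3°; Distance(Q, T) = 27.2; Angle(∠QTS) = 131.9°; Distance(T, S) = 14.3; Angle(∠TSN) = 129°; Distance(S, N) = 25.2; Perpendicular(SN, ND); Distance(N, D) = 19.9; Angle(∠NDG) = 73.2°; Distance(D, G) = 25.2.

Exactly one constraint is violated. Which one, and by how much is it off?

Distance(D, G) = 25.2 — off by 7.60.

V = (0.00, 0.00) ✓; VQ at 123.8° ✓; |VQ| = 20.70 ✓; ∠VQT = 66.30° ✓; |QT| = 27.20 ✓; ∠QTS = 131.9° ✓; |TS| = 14.30 ✓; ∠TSN = 129.0° ✓; |SN| = 25.20 ✓; ∠(SN, ND) = 90.00° ✓; |ND| = 19.90 ✓; ∠NDG = 73.20° ✓; |DG| = 17.60 ✗.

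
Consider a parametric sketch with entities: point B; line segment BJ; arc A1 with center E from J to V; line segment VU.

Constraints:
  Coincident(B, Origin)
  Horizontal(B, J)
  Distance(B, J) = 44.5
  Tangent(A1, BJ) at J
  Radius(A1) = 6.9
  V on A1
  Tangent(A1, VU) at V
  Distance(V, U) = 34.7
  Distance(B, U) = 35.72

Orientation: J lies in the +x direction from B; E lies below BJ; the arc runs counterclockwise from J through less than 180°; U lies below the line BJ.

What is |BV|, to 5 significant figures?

39.056

Checks: |EV| = 6.900 ✓; ∠(EV, VU) = 90.00° ✓; |VU| = 34.70 ✓; |BU| = 35.72 ✓.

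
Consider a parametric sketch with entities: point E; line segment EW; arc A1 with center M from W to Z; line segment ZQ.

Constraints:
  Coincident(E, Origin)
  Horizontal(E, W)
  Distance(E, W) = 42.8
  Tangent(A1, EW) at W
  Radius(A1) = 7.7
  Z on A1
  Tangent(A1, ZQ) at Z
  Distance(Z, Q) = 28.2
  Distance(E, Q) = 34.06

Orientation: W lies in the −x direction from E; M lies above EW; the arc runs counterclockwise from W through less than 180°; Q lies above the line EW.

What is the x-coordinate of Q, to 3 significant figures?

-20.8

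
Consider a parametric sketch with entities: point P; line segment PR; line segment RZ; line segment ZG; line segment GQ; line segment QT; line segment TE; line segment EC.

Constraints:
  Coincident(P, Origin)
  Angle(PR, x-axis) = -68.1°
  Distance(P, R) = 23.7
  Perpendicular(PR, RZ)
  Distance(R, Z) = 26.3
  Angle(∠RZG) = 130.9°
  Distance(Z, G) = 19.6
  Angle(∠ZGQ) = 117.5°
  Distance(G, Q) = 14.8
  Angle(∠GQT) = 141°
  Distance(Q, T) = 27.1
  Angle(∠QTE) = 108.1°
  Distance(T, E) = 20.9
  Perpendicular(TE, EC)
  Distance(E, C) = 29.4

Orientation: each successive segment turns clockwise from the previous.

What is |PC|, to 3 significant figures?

22.8

P is at the origin; PR runs at -68.1° with length 23.7, so R = (8.84, -22.0). PR is perpendicular to RZ, so RZ runs at -158°; with |RZ| = 26.3, Z = (-15.6, -31.8). ∠RZG = 130.9° gives ZG at 153° from the x-axis; with |ZG| = 19.6, G = (-33.0, -22.8). ∠ZGQ = 117.5° gives GQ at 90.3° from the x-axis; with |GQ| = 14.8, Q = (-33.1, -8.04). ∠GQT = 141.0° gives QT at 51.3° from the x-axis; with |QT| = 27.1, T = (-16.1, 13.1). ∠QTE = 108.1° gives TE at -20.6° from the x-axis; with |TE| = 20.9, E = (3.44, 5.76). TE is perpendicular to EC, so EC runs at -111°; with |EC| = 29.4, C = (-6.91, -21.8). Then |PC| = |C − P| = 22.8.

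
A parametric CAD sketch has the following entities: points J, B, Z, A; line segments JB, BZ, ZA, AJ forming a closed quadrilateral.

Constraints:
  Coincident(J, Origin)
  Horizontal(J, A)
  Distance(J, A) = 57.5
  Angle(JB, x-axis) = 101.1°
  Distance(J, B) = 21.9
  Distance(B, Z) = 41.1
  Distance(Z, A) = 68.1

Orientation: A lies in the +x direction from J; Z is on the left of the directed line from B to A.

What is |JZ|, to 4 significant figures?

58.75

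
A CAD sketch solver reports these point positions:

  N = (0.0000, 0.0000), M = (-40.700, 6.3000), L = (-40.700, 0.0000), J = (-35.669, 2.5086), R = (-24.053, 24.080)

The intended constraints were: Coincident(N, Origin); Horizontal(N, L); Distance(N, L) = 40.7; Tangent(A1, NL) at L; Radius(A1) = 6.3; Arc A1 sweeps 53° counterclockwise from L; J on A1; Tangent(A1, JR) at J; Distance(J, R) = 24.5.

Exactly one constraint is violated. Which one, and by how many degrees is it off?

Tangent(A1, JR) at J — off by 8.70°.

N = (0.00, 0.00) ✓; N.y = 0.00, L.y = 0.00 ✓; |NL| = 40.70 ✓; ∠(ML, LN) = 90.00° ✓; |ML| = 6.300 ✓; bearing(M→J) − bearing(M→L) = 53.00° ✓; |MJ| = 6.300 ✓; ∠(MJ, JR) = 81.30° ✗; |JR| = 24.50 ✓.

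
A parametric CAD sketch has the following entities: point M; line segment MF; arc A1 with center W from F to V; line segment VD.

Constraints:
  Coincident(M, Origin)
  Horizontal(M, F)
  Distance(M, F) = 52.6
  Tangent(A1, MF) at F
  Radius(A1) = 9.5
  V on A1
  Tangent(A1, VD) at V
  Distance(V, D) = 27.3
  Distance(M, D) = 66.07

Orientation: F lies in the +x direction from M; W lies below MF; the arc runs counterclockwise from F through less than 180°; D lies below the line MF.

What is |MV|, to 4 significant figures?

45.65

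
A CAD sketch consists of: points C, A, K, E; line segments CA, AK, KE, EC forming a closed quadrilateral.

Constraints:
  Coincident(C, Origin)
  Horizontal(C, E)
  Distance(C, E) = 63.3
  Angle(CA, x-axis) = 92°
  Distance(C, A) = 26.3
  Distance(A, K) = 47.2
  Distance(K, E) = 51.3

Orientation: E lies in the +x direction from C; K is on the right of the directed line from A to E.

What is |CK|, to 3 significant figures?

23.6

Checks: |AK| = 47.20 ✓; |KE| = 51.30 ✓.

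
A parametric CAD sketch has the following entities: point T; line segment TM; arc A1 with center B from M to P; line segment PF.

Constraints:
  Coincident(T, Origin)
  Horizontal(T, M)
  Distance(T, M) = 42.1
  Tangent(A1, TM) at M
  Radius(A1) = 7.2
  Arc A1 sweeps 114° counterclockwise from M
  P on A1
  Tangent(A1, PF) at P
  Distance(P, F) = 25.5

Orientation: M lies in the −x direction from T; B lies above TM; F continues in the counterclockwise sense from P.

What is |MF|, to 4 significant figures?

33.64

T is at the origin; TM is horizontal with |TM| = 42.1 and M on the −x side, so M = (-42.10, 0.000). Since A1 is tangent to TM there, BM ⟂ TM, so B = M + (0, 7.2) = (-42.10, 7.200). On A1, M sits at bearing -90° from B; a 114° counterclockwise sweep puts P at bearing 24°, so P = B + 7.2·(cos 24°, sin 24°) = (-35.52, 10.13). Tangency of A1 to PF means the radius BP is perpendicular to PF, so PF runs along (−sin 24°, cos 24°); with |PF| = 25.5, F = (-45.89, 33.42). Then |MF| = |F − M| = 33.64.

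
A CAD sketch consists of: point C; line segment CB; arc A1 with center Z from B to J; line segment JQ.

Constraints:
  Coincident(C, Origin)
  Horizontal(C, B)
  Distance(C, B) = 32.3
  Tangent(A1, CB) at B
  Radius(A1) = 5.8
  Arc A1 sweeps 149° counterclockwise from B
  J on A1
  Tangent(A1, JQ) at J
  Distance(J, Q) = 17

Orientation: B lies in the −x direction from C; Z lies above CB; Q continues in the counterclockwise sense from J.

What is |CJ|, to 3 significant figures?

31.2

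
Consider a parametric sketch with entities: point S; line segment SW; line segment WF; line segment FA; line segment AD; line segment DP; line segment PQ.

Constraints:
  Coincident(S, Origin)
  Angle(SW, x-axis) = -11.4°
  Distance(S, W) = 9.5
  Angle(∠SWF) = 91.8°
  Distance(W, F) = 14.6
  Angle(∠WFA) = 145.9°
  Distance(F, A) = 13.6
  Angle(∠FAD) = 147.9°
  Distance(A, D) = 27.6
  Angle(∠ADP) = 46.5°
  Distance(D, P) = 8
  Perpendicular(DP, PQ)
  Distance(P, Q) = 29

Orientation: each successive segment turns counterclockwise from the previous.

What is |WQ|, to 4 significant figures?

39.35

S is at the origin; SW runs at -11.4° with length 9.5, so W = (9.313, -1.878). ∠SWF = 91.8° gives WF at 76.80° from the x-axis; with |WF| = 14.6, F = (12.65, 12.34). ∠WFA = 145.9° gives FA at 110.9° from the x-axis; with |FA| = 13.6, A = (7.795, 25.04). ∠FAD = 147.9° gives AD at 143.0° from the x-axis; with |AD| = 27.6, D = (-14.25, 41.65). ∠ADP = 46.5° gives DP at -83.50° from the x-axis; with |DP| = 8.0, P = (-13.34, 33.70). DP ⟂ PQ, so PQ runs at 6.500°; with |PQ| = 29.0, Q = (15.47, 36.99). Then |WQ| = |Q − W| = 39.35.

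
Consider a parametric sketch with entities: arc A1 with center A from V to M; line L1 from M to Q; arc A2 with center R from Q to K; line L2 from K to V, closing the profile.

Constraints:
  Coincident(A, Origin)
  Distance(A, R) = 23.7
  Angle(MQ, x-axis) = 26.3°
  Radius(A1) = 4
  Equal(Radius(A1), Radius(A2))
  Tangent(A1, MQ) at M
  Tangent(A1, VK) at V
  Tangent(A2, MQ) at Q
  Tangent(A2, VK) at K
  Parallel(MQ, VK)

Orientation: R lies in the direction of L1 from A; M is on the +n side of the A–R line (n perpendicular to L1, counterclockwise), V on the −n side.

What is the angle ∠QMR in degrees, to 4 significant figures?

9.580°

The slot axis is L1's direction at 26.3°, so u = (cos 26.3°, sin 26.3°) = (0.8965, 0.4431) and n = (−sin 26.3°, cos 26.3°) = (-0.4431, 0.8965). A is at the origin and R lies 23.7 along u from A, so R = 23.7·u = (21.25, 10.50). Tangency of A1 to both parallel lines with radius 4.0 puts M and V at A ± 4.0·n: M = (-1.772, 3.586), V = (1.772, -3.586). Equal radii place Q and K the same way about R: Q = R + 4.0·n = (19.47, 14.09), K = R − 4.0·n = (23.02, 6.915). Then cos ∠QMR = MQ·MR / (|MQ||MR|), giving 9.580°.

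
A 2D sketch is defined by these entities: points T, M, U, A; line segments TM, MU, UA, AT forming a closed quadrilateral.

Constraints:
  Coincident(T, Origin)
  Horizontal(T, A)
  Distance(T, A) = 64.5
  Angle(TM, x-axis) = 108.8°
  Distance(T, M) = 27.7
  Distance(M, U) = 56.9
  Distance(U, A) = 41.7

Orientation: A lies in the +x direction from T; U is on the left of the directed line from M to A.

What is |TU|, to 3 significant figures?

60.1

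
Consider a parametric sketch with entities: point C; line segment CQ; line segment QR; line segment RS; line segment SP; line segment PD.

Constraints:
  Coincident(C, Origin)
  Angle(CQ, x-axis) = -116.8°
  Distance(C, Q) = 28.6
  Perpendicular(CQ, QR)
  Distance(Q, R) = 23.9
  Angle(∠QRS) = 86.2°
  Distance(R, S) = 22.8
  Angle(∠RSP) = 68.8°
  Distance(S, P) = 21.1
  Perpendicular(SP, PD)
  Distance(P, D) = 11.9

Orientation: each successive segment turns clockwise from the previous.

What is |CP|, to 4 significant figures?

15.12

C is at the origin; CQ runs at -116.8° with length 28.6, so Q = (-12.90, -25.53). CQ is perpendicular to QR, so QR runs at 153.2°; with |QR| = 23.9, R = (-34.23, -14.75). ∠QRS = 86.2° gives RS at 59.40° from the x-axis; with |RS| = 22.8, S = (-22.62, 4.873). ∠RSP = 68.8° gives SP at -51.80° from the x-axis; with |SP| = 21.1, P = (-9.573, -11.71). Then |CP| = |P − C| = 15.12.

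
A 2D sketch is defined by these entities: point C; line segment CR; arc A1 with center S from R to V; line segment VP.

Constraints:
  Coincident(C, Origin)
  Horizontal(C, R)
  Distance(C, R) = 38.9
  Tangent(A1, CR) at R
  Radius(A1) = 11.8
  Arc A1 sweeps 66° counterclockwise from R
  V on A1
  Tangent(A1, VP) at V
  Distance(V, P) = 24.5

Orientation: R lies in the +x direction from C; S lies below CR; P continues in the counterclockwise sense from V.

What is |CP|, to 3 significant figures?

34.5

C is at the origin; CR is horizontal with |CR| = 38.9 and R on the +x side, so R = (38.9, 0.00). A1 meets CR tangentially, so SR is at right angles to CR, so S = R + (0, -11.8) = (38.9, -11.8). On A1, R sits at bearing 90° from S; a 66° counterclockwise sweep puts V at bearing 156°, so V = S + 11.8·(cos 156°, sin 156°) = (28.1, -7.00). Tangency of A1 to VP means the radius SV is perpendicular to VP, so VP runs along (−sin 156°, cos 156°); with |VP| = 24.5, P = (18.2, -29.4). Then |CP| = |P − C| = 34.5.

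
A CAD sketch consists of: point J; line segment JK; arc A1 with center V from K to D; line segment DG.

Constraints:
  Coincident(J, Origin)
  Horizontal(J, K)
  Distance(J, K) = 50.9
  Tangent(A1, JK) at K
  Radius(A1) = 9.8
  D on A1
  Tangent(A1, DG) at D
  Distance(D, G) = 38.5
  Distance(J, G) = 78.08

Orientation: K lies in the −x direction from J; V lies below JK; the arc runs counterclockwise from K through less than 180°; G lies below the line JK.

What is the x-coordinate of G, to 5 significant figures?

-61.519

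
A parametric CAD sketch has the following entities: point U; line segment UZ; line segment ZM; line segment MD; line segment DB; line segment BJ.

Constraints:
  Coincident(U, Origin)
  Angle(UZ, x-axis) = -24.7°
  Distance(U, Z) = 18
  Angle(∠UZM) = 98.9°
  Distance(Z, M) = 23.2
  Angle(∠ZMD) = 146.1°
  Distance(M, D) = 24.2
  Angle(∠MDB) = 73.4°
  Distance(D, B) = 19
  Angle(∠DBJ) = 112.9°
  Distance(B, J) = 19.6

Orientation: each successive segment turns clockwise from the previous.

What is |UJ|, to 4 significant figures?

14.10

∠MDB = 73.4° gives DB at 113.7° from the x-axis; with |DB| = 19.0, B = (-16.06, -28.10). ∠DBJ = 112.9° gives BJ at 46.60° from the x-axis; with |BJ| = 19.6, J = (-2.590, -13.86). Then |UJ| = |J − U| = 14.10.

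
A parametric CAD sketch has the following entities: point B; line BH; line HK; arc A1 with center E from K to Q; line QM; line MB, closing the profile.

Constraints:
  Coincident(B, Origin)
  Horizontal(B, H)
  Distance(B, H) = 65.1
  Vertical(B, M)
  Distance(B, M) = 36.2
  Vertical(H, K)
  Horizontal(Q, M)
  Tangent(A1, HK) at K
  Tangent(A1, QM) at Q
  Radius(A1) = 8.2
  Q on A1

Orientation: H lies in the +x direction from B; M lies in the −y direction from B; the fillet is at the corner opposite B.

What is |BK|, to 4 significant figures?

70.87

The virtual corner opposite B is at (65.10, -36.20). The tangent condition forces EK to be normal to HK and A1 meets QM tangentially, so EQ is at right angles to QM, with radius 8.2, so the center E sits 8.2 in from both sides at E = (56.90, -28.00). That places the tangent points at K = (65.10, -28.00) on HK and Q = (56.90, -36.20) on QM. Then |BK| = |K − B| = 70.87.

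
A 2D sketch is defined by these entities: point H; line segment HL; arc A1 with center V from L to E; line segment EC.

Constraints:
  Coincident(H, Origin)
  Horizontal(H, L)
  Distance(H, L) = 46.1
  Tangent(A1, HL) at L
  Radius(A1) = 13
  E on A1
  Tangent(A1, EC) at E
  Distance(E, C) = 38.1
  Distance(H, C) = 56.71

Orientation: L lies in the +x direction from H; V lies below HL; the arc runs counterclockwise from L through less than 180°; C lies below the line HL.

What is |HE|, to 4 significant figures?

35.09

Checks: H = (0.00, 0.00) ✓; |VE| = 13.00 ✓; ∠(VE, EC) = 90.00° ✓; |EC| = 38.10 ✓; |HC| = 56.71 ✓.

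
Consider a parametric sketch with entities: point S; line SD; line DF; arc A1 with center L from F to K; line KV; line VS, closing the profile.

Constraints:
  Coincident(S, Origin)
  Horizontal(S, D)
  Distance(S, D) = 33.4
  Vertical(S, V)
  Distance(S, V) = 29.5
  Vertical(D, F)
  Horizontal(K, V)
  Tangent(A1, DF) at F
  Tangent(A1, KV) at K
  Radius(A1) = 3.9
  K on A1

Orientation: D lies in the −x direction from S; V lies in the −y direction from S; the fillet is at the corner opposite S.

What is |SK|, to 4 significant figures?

41.72

The virtual corner opposite S is at (-33.40, -29.50). Since A1 is tangent to DF there, LF ⟂ DF and tangency of A1 to KV means the radius LK is perpendicular to KV, with radius 3.9, so the center L sits 3.9 in from both sides at L = (-29.50, -25.60). That places the tangent points at F = (-33.40, -25.60) on DF and K = (-29.50, -29.50) on KV. Then |SK| = |K − S| = 41.72.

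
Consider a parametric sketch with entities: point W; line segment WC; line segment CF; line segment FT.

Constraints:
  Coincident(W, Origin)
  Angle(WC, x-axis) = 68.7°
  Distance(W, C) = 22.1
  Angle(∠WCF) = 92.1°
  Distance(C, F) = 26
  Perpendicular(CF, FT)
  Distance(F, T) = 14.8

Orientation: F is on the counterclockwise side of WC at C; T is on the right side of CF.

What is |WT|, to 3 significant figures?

45.6

W is at the origin; WC runs at 68.7° with length 22.1, so C = 22.1·(cos 68.7°, sin 68.7°) = (8.03, 20.6). ∠WCF = 92.1°, so CF runs at 68.7° + (180° − 92.1°) = 157° from the x-axis; with |CF| = 26.0, F = C + 26.0·(cos 157°, sin 157°) = (-15.8, 30.9). CF is perpendicular to FT; with |FT| = 14.8 on the right of CF, T = F + 14.8·(0.397, 0.918) = (-9.96, 44.5). Then |WT| = |T − W| = 45.6.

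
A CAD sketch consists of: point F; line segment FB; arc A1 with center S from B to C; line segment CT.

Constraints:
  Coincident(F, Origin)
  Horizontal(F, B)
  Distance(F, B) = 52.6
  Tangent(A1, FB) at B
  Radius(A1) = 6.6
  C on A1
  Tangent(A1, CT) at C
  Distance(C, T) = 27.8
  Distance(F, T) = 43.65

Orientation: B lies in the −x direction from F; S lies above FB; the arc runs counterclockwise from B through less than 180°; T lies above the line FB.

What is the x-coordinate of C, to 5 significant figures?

-46.796

Checks: F = (0.00, 0.00) ✓; ∠(SB, BF) = 90.00° ✓; |SC| = 6.600 ✓; ∠(SC, CT) = 90.00° ✓; |CT| = 27.80 ✓; |FT| = 43.65 ✓.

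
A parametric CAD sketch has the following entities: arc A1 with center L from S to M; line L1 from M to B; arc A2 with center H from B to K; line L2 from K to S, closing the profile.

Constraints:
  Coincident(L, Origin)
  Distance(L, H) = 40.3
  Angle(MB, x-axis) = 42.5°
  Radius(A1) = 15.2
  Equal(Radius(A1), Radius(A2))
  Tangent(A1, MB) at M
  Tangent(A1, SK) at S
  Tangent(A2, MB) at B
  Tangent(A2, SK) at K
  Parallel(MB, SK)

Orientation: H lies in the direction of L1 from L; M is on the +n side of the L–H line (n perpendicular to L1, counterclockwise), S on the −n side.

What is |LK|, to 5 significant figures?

43.071

The slot axis is L1's direction at 42.5°, so u = (cos 42.5°, sin 42.5°) = (0.73728, 0.67559) and n = (−sin 42.5°, cos 42.5°) = (-0.67559, 0.73728). L is at the origin and H lies 40.3 along u from L, so H = 40.3·u = (29.712, 27.226). Tangency of A1 to both parallel lines with radius 15.2 puts M and S at L ± 15.2·n: M = (-10.269, 11.207), S = (10.269, -11.207). Equal radii place B and K the same way about H: B = H + 15.2·n = (19.443, 38.433), K = H − 15.2·n = (39.981, 16.020). Then |LK| = |K − L| = 43.071.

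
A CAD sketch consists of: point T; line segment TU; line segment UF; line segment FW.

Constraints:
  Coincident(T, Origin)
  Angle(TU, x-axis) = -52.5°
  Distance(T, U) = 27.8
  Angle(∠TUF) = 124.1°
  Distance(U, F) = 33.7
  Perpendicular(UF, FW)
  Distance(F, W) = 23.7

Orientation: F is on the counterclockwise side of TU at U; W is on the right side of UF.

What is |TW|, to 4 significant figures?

67.91

∠TUF = 124.1°, so UF runs at -52.5° + (180° − 124.1°) = 3.400° from the x-axis; with |UF| = 33.7, F = U + 33.7·(cos 3.400°, sin 3.400°) = (50.56, -20.06). UF ⟂ FW; with |FW| = 23.7 on the right of UF, W = F + 23.7·(0.05931, -0.9982) = (51.97, -43.71). Then |TW| = |W − T| = 67.91.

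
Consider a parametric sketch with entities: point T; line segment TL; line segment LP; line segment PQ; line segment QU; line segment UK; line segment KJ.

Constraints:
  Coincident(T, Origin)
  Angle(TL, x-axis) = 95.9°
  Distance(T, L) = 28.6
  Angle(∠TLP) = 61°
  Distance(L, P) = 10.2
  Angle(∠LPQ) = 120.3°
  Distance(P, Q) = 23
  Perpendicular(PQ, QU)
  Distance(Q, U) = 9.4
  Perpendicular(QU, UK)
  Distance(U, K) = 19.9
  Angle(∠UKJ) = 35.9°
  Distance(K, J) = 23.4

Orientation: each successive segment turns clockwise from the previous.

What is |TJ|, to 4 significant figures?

13.85

QU is perpendicular to UK, so UK runs at 97.20°; with |UK| = 19.9, K = (-2.495, 20.19). ∠UKJ = 35.9° gives KJ at -46.90° from the x-axis; with |KJ| = 23.4, J = (13.49, 3.107). Then |TJ| = |J − T| = 13.85.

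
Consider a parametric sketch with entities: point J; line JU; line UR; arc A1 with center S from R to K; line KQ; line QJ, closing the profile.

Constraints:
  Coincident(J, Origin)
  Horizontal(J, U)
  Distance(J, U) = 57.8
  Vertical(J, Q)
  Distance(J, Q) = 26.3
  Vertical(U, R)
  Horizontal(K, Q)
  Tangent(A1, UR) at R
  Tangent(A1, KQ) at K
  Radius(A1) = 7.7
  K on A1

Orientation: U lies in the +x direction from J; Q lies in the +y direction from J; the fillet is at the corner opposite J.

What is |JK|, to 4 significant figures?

56.58

J is at the origin; JU is horizontal with |JU| = 57.8 and U on the +x side, so U = (57.80, 0.000). J and Q share the same x with |JQ| = 26.3 and Q on the +y side, so Q = (0.000, 26.30). The virtual corner opposite J is at (57.80, 26.30). Tangency of A1 to UR means the radius SR is perpendicular to UR and since A1 is tangent to KQ there, SK ⟂ KQ, with radius 7.7, so the center S sits 7.7 in from both sides at S = (50.10, 18.60). That places the tangent points at R = (57.80, 18.60) on UR and K = (50.10, 26.30) on KQ. Then |JK| = |K − J| = 56.58.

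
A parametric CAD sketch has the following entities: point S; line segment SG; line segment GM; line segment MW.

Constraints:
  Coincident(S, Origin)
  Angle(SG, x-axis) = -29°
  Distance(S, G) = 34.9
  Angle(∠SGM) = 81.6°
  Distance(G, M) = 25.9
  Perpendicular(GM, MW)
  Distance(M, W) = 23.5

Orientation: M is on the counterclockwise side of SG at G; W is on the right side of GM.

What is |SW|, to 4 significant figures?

61.64

∠SGM = 81.6°, so GM runs at -29.0° + (180° − 81.6°) = 69.40° from the x-axis; with |GM| = 25.9, M = G + 25.9·(cos 69.40°, sin 69.40°) = (39.64, 7.324). The perpendicularity gives MW at right angles to GM; with |MW| = 23.5 on the right of GM, W = M + 23.5·(0.9361, -0.3518) = (61.63, -0.9442). Then |SW| = |W − S| = 61.64.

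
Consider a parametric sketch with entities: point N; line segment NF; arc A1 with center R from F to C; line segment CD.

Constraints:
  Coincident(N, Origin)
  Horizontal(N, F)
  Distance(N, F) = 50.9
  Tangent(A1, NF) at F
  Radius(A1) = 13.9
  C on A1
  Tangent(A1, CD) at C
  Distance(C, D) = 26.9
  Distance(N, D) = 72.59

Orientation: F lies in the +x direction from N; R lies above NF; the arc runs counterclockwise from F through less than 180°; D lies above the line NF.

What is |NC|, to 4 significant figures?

66.66

Checks: N = (0.00, 0.00) ✓; |NF| = 50.90 ✓; |RC| = 13.90 ✓; ∠(RC, CD) = 90.00° ✓; |CD| = 26.90 ✓; |ND| = 72.59 ✓.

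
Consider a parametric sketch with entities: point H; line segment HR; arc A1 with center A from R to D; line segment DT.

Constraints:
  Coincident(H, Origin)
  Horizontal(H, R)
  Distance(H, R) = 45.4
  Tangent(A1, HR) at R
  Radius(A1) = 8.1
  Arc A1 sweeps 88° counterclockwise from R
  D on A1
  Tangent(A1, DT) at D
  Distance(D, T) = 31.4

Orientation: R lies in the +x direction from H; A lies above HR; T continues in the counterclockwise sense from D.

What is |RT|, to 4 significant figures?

40.26

H is at the origin; HR is horizontal with |HR| = 45.4 and R on the +x side, so R = (45.40, 0.000). Since A1 is tangent to HR there, AR ⟂ HR, so A = R + (0, 8.1) = (45.40, 8.100). On A1, R sits at bearing -90° from A; an 88° counterclockwise sweep puts D at bearing -2°, so D = A + 8.1·(cos -2°, sin -2°) = (53.50, 7.817). The tangent condition forces AD to be normal to DT, so DT runs along (−sin -2°, cos -2°); with |DT| = 31.4, T = (54.59, 39.20). Then |RT| = |T − R| = 40.26.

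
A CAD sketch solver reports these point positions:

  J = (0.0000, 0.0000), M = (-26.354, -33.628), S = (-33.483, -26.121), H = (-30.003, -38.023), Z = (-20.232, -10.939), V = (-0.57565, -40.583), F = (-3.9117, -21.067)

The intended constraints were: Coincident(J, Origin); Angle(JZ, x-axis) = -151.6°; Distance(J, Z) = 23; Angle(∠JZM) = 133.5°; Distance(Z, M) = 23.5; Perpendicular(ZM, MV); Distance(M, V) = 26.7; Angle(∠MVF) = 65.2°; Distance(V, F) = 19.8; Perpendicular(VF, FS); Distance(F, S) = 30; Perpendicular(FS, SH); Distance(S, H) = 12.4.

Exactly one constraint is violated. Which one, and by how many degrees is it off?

Perpendicular(FS, SH) — off by 6.60°.

J = (0.00, 0.00) ✓; JZ at -151.6° ✓; |JZ| = 23.00 ✓; ∠JZM = 133.5° ✓; |ZM| = 23.50 ✓; ∠(ZM, MV) = 90.00° ✓; |MV| = 26.70 ✓; ∠MVF = 65.20° ✓; |VF| = 19.80 ✓; ∠(VF, FS) = 90.00° ✓; |FS| = 30.00 ✓; ∠(FS, SH) = 96.60° ✗; |SH| = 12.40 ✓.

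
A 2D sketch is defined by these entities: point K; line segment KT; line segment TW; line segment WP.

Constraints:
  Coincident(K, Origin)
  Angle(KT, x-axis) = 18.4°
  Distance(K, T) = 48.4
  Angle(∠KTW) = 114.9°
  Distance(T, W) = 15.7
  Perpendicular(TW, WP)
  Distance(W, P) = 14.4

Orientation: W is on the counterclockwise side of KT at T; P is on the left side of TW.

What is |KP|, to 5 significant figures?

46.604

K is at the origin; KT runs at 18.4° with length 48.4, so T = 48.4·(cos 18.4°, sin 18.4°) = (45.926, 15.277). ∠KTW = 114.9°, so TW runs at 18.4° + (180° − 114.9°) = 83.500° from the x-axis; with |TW| = 15.7, W = T + 15.7·(cos 83.500°, sin 83.500°) = (47.703, 30.876). TW ⟂ WP; with |WP| = 14.4 on the left of TW, P = W + 14.4·(-0.99357, 0.11320) = (33.395, 32.507). Then |KP| = |P − K| = 46.604.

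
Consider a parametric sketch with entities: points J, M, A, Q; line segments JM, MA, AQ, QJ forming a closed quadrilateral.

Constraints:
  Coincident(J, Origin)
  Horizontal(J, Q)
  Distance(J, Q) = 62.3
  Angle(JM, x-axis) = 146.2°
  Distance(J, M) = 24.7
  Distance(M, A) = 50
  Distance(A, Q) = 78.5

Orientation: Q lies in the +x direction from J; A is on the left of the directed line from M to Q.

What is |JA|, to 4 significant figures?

56.00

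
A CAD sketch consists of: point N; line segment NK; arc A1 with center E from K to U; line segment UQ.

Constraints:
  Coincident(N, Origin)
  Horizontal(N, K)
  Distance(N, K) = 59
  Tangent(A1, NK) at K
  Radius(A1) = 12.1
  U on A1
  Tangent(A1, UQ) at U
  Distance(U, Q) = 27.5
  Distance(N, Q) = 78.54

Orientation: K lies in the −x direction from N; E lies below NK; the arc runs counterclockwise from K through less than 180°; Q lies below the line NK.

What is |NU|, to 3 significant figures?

72.3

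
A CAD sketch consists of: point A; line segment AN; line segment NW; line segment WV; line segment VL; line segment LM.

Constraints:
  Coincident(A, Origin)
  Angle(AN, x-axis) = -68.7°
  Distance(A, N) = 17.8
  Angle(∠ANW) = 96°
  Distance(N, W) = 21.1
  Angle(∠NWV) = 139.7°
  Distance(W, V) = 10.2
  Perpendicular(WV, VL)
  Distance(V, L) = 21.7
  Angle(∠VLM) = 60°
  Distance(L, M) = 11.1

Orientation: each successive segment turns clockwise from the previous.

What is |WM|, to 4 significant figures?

16.16

A is at the origin; AN runs at -68.7° with length 17.8, so N = (6.466, -16.58). ∠ANW = 96.0° gives NW at -152.7° from the x-axis; with |NW| = 21.1, W = (-12.28, -26.26). ∠NWV = 139.7° gives WV at 167.0° from the x-axis; with |WV| = 10.2, V = (-22.22, -23.97). The perpendicularity gives VL at right angles to WV, so VL runs at 77.00°; with |VL| = 21.7, L = (-17.34, -2.823). ∠VLM = 60.0° gives LM at -43.00° from the x-axis; with |LM| = 11.1, M = (-9.223, -10.39). Then |WM| = |M − W| = 16.16.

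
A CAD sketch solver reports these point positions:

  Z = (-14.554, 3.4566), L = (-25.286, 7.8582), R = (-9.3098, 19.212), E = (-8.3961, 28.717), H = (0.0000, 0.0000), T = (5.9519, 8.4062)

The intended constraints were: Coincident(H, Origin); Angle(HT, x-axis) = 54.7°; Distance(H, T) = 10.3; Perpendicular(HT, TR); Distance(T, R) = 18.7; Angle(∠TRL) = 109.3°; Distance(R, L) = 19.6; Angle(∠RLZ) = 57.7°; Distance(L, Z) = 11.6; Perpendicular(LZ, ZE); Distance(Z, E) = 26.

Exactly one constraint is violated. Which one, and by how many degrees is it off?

Perpendicular(LZ, ZE) — off by 8.60°.

H = (0.00, 0.00) ✓; HT at 54.70° ✓; |HT| = 10.30 ✓; ∠(HT, TR) = 90.00° ✓; |TR| = 18.70 ✓; ∠TRL = 109.3° ✓; |RL| = 19.60 ✓; ∠RLZ = 57.70° ✓; |LZ| = 11.60 ✓; ∠(LZ, ZE) = 98.60° ✗; |ZE| = 26.00 ✓.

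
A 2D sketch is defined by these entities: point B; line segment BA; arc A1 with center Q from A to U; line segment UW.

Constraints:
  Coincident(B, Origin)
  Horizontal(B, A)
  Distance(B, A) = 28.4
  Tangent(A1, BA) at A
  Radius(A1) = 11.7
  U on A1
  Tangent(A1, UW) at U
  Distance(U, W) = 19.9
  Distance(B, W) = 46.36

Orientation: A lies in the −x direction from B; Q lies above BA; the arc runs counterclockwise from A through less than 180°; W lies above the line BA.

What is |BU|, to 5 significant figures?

26.604

Checks: |QU| = 11.70 ✓; ∠(QU, UW) = 90.00° ✓; |UW| = 19.90 ✓; |BW| = 46.36 ✓.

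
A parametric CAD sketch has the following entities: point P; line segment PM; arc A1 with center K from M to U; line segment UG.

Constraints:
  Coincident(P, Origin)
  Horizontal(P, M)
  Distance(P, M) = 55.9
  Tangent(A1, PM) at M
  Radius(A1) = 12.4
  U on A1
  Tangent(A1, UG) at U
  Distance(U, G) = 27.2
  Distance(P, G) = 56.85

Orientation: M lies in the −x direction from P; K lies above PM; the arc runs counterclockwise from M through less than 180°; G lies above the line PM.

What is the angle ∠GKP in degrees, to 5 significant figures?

74.058°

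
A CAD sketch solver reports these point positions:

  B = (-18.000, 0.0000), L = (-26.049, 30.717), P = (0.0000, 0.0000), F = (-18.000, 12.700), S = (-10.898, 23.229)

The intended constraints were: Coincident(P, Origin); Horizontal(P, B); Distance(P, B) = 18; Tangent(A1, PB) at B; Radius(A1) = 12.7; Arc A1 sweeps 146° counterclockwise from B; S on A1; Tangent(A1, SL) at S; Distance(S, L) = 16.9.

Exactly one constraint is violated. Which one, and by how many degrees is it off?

Tangent(A1, SL) at S — off by 7.70°.

P = (0.00, 0.00) ✓; P.y = 0.00, B.y = 0.00 ✓; |PB| = 18.00 ✓; ∠(FB, BP) = 90.00° ✓; |FB| = 12.70 ✓; bearing(F→S) − bearing(F→B) = 146.0° ✓; |FS| = 12.70 ✓; ∠(FS, SL) = 82.30° ✗; |SL| = 16.90 ✓.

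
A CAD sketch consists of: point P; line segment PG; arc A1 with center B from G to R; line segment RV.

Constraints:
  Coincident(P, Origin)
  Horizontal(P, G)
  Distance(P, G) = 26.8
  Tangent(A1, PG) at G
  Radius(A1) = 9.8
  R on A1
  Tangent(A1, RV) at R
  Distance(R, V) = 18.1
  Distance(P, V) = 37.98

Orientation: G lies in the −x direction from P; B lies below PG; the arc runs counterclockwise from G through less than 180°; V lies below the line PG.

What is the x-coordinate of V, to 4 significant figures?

-23.21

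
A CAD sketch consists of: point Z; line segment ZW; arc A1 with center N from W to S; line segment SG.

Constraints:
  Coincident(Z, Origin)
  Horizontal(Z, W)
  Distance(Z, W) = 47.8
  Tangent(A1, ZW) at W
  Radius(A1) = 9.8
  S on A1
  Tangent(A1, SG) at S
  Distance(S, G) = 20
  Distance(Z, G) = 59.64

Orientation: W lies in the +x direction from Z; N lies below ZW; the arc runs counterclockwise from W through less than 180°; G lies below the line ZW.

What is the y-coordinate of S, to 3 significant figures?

-15.1

Z is at the origin; ZW is horizontal with |ZW| = 47.8 and W on the +x side, so W = (47.8, 0.00). Since A1 is tangent to ZW there, NW ⟂ ZW, so N = W + (0, -9.8) = (47.8, -9.80). Since NS ⟂ SG (tangency), |NG| = √(9.8² + 20.0²) = 22.3 regardless of where S sits on A1. So G lies on both circle(Z, 59.64) and circle(N, 22.3); the below-ZW intersection is G = (50.4, -31.9). S is the foot of the tangent from G: S = (39.6, -15.1).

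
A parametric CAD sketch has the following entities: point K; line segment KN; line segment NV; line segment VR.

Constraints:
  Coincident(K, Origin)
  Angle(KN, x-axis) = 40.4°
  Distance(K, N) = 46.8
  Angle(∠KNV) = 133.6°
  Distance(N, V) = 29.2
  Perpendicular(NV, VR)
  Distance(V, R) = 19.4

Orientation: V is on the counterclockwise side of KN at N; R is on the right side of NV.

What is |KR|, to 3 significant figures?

81.4

K is at the origin; KN runs at 40.4° with length 46.8, so N = 46.8·(cos 40.4°, sin 40.4°) = (35.6, 30.3). ∠KNV = 133.6°, so NV runs at 40.4° + (180° − 133.6°) = 86.8° from the x-axis; with |NV| = 29.2, V = N + 29.2·(cos 86.8°, sin 86.8°) = (37.3, 59.5). NV ⟂ VR; with |VR| = 19.4 on the right of NV, R = V + 19.4·(0.998, -0.0558) = (56.6, 58.4). Then |KR| = |R − K| = 81.4.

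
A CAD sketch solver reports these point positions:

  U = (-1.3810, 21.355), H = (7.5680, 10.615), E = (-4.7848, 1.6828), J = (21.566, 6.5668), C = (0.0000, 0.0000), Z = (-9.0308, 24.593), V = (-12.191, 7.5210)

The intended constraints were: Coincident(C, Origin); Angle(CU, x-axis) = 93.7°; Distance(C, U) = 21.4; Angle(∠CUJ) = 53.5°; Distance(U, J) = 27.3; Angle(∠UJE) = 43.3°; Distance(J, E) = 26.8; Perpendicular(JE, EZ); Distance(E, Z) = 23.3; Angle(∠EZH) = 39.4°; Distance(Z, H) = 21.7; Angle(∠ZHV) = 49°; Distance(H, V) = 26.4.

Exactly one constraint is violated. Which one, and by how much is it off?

Distance(H, V) = 26.4 — off by 6.40.

C = (0.00, 0.00) ✓; CU at 93.70° ✓; |CU| = 21.40 ✓; ∠CUJ = 53.50° ✓; |UJ| = 27.30 ✓; ∠UJE = 43.30° ✓; |JE| = 26.80 ✓; ∠(JE, EZ) = 90.00° ✓; |EZ| = 23.30 ✓; ∠EZH = 39.40° ✓; |ZH| = 21.70 ✓; ∠ZHV = 49.00° ✓; |HV| = 20.00 ✗.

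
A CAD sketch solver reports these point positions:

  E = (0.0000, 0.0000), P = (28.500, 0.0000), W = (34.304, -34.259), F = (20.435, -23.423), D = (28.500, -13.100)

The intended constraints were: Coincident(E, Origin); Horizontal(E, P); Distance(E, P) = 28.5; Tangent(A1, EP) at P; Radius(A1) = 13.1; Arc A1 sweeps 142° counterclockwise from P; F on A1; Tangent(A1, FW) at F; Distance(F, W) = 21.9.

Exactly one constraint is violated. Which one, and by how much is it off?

Distance(F, W) = 21.9 — off by 4.30.

E = (0.00, 0.00) ✓; E.y = 0.00, P.y = 0.00 ✓; |EP| = 28.50 ✓; ∠(DP, PE) = 90.00° ✓; |DP| = 13.10 ✓; bearing(D→F) − bearing(D→P) = 142.0° ✓; |DF| = 13.10 ✓; ∠(DF, FW) = 90.00° ✓; |FW| = 17.60 ✗.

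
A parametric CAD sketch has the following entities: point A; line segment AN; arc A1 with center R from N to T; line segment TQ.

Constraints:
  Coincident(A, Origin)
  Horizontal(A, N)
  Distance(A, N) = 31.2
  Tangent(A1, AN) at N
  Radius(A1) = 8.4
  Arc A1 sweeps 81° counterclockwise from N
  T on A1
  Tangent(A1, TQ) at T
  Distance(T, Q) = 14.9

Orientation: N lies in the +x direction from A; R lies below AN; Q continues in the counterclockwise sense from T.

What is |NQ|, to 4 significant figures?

24.25

A is at the origin; AN is horizontal with |AN| = 31.2 and N on the +x side, so N = (31.20, 0.000). Since A1 is tangent to AN there, RN ⟂ AN, so R = N + (0, -8.4) = (31.20, -8.400). On A1, N sits at bearing 90° from R; an 81° counterclockwise sweep puts T at bearing 171°, so T = R + 8.4·(cos 171°, sin 171°) = (22.90, -7.086). Tangency of A1 to TQ means the radius RT is perpendicular to TQ, so TQ runs along (−sin 171°, cos 171°); with |TQ| = 14.9, Q = (20.57, -21.80). Then |NQ| = |Q − N| = 24.25.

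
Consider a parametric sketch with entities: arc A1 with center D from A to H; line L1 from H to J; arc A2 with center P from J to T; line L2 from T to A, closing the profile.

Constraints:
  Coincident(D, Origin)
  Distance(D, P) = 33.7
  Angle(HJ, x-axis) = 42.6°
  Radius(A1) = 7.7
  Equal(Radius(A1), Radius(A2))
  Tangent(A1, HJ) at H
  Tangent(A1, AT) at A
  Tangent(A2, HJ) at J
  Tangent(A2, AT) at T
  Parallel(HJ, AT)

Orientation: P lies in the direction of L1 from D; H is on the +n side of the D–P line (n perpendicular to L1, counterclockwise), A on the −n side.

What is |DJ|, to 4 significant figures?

34.57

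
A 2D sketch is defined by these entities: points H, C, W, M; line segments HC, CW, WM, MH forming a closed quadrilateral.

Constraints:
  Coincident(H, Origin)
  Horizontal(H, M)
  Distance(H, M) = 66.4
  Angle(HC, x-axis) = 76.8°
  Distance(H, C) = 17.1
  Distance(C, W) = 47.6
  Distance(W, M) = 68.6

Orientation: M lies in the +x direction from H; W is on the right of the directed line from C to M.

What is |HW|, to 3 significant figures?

31.4

Checks: |CW| = 47.60 ✓; |WM| = 68.60 ✓.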